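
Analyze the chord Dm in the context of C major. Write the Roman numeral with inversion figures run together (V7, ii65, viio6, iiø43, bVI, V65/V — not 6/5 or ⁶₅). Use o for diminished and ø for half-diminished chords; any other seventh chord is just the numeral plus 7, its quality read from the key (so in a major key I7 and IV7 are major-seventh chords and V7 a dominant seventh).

ii

Stacked in thirds the chord is D-F-A: a minor triad on D.
In C major, D is the supertonic; the diatonic minor triad there is ii.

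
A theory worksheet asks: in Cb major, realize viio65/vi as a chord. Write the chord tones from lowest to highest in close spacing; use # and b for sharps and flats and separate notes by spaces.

Bb Db Fb G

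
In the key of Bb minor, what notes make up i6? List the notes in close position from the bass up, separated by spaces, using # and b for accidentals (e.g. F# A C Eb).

In Bb minor, the tonic is Bb, and the diatonic chord built there is a minor triad.
Stacking thirds from Bb gives Bb-Db-F.
With the 6 figure the chord is in first inversion; from the bass Db upward in close position it reads Db-F-Bb.

Db F Bb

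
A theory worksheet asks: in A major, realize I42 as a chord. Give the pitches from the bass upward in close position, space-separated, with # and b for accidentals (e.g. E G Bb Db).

G# A C# E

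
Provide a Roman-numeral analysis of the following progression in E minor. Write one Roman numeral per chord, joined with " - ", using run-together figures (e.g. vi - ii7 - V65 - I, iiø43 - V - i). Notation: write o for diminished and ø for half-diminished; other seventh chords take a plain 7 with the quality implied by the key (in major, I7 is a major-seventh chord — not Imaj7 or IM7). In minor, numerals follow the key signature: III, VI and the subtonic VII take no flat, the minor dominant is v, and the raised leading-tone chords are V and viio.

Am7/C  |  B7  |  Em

iv65 - V7 - i

Am7/C has root A, degree 4 in E minor, so iv65.
B7: dominant seventh chord on B = scale degree 5 → V7.
Em: root E is the tonic; minor triad there is i.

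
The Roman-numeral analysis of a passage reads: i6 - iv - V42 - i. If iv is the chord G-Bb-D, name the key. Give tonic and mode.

The anchor chord is a minor triad on G, labeled iv.
iv on G implies G is the subdominant; that puts the tonic at D, and the lowercase numeral fits minor mode.

D minor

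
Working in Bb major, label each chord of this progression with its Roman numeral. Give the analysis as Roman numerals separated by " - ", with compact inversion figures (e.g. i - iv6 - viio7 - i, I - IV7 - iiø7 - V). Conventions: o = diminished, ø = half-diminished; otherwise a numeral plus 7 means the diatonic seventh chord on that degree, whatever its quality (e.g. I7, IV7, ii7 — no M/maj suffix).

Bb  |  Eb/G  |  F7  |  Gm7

I - IV6 - V7 - vi7

Bb: major triad on Bb = scale degree 1 → I.
Eb/G has root Eb, degree 4 in Bb major, so IV6.
F7 has root F, degree 5 in Bb major, so V7.
Gm7: minor seventh chord on G = scale degree 6 → vi7.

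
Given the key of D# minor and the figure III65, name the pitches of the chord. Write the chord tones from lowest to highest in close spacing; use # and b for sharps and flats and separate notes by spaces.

A# C# E# F#

The numeral's case and figure indicate a major seventh chord. In D# minor its root, the mediant, is F#.
That chord is spelled F#-A#-C#-E#.
The figured bass 65 indicates first inversion, placing the third (A#) in the bass: A#-C#-E#-F#.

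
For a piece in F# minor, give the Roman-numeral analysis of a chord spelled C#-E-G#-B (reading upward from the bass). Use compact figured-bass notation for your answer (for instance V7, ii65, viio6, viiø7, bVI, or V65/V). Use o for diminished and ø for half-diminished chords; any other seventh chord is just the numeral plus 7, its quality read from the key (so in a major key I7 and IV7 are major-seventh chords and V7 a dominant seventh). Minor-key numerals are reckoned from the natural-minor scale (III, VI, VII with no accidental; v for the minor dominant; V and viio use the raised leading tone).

Stacked in thirds the chord is C#-E-G#-B: a minor seventh chord on C#.
In F# minor, C# is the dominant; the diatonic minor seventh chord there is v7.

v7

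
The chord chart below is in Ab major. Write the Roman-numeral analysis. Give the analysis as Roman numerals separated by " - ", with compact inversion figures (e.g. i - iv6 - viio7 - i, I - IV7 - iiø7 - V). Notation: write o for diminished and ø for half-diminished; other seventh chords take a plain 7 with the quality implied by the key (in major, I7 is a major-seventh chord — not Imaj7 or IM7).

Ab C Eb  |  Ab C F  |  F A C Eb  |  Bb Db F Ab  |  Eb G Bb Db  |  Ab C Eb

I - vi6 - V7/ii - ii7 - V7 - I

Ab-C-Eb: major triad on Ab = scale degree 1 → I.
Ab-C-F: minor triad on F = scale degree 6 → vi6.
F-A-C-Eb: a dominant seventh chord on F, the applied dominant of ii → V7/ii.
Bb-Db-F-Ab: root Bb is the supertonic; minor seventh chord there is ii7.
Eb-G-Bb-Db: root Eb is the dominant; dominant seventh chord there is V7.
Ab-C-Eb has root Ab, degree 1 in Ab major, so I.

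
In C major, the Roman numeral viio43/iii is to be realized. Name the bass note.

The applied chord viio43/iii is rooted on D#: D#-F#-A-C.
The figure 43 means second inversion — the fifth is in the bass.

A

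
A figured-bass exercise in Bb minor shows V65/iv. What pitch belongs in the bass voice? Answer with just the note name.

D

The applied chord V65/iv is rooted on Bb: Bb-D-F-Ab.
The figure 65 means first inversion — the third is in the bass.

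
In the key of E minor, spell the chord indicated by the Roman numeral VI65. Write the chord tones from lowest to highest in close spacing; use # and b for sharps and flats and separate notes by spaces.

E G B C

The numeral's case and figure indicate a major seventh chord. In E minor its root, the sixth degree, is C.
Stacking thirds from C gives C-E-G-B.
With the 65 figure the chord is in first inversion; from the bass E upward in close position it reads E-G-B-C.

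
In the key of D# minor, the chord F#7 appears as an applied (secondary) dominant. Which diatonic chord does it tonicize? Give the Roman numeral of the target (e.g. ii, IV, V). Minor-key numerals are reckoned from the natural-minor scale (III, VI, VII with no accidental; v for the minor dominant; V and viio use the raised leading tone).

VI

The chord is a dominant seventh chord on F#.
A dominant resolves down a perfect fifth: F# → B. In D# minor, B is scale degree 6, i.e. VI.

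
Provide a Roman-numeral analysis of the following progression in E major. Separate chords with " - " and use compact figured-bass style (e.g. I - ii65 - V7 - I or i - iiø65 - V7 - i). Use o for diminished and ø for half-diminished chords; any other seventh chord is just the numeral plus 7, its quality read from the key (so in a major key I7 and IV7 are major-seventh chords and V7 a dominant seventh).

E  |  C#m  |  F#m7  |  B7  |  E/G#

E: major triad on E = scale degree 1 → I.
C#m has root C#, degree 6 in E major, so vi.
F#m7: root F# is the supertonic; minor seventh chord there is ii7.
B7: root B is the dominant; dominant seventh chord there is V7.
E/G# has root E, degree 1 in E major, so I6.

I - vi - ii7 - V7 - I6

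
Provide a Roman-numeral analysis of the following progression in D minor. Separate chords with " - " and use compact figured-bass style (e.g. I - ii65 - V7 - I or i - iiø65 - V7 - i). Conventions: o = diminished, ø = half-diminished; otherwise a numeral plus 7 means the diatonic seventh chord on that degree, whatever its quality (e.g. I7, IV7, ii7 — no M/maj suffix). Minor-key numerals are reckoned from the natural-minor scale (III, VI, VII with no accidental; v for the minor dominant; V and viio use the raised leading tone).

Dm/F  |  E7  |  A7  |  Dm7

Dm/F has root D, degree 1 in D minor, so i6.
E7: a dominant seventh chord on E, the applied dominant of V → V7/V.
A7: dominant seventh chord on A = scale degree 5 → V7.
Dm7 has root D, degree 1 in D minor, so i7.

i6 - V7/V - V7 - i7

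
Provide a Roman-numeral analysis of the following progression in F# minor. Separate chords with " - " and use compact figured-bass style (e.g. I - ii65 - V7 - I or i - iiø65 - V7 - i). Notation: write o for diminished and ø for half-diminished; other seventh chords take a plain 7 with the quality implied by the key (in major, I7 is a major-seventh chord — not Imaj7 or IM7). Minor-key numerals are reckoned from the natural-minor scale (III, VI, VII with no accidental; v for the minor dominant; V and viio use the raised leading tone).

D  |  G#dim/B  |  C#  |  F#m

D: major triad on D = scale degree 6 → VI.
G#dim/B: diminished triad on G# = scale degree 2 → iio6.
C#: root C# is the dominant; major triad there is V.
F#m: minor triad on F# = scale degree 1 → i.

VI - iio6 - V - i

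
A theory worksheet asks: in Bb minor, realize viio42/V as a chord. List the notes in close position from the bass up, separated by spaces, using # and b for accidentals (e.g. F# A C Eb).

The slash marks an applied leading-tone chord: viio of V. In Bb minor, V is F, so the leading tone to it is E, a half step below.
Building a fully diminished seventh chord on E gives E-G-Bb-Db.
The figured bass 42 indicates third inversion, placing the seventh (Db) in the bass: Db-E-G-Bb.

Db E G Bb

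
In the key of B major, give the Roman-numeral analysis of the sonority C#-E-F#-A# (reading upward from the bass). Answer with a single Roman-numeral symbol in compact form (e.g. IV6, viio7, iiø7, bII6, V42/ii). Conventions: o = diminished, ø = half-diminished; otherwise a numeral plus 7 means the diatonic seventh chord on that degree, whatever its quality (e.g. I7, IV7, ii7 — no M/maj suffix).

The pitches F#-A#-C#-E form a dominant seventh chord rooted on F#.
F# is scale degree 5 in B major, and a dominant seventh chord on that degree is written V7.
With C# in the bass the chord is in second inversion, so the figured bass is 43.

V43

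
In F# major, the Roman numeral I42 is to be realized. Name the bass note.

E#

I in F# major has root F#; the chord is F#-A#-C#-E#.
The figure 42 means third inversion — the seventh is in the bass.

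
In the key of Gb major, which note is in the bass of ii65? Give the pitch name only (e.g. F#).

Cb

ii in Gb major has root Ab; the chord is Ab-Cb-Eb-Gb.
The figure 65 means first inversion — the third is in the bass.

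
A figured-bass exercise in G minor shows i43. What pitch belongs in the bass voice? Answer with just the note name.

D

i in G minor has root G; the chord is G-Bb-D-F.
The figure 43 means second inversion — the fifth is in the bass.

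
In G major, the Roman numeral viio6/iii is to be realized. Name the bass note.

The applied chord viio6/iii is rooted on A#: A#-C#-E.
The figure 6 means first inversion — the third is in the bass.

C#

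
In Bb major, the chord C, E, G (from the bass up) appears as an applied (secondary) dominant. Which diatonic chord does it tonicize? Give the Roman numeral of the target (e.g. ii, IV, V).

V

The chord is a major triad on C.
A dominant resolves down a perfect fifth: C → F. In Bb major, F is scale degree 5, i.e. V.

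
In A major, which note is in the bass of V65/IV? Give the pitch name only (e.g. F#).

The applied chord V65/IV is rooted on A: A-C#-E-G.
The figure 65 means first inversion — the third is in the bass.

C#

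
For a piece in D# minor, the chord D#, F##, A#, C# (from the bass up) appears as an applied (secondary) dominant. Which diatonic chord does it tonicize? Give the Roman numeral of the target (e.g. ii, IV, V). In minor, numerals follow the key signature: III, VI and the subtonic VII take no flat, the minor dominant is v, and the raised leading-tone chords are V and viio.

iv

The chord is a dominant seventh chord on D#.
A dominant resolves down a perfect fifth: D# → G#. In D# minor, G# is scale degree 4, i.e. iv.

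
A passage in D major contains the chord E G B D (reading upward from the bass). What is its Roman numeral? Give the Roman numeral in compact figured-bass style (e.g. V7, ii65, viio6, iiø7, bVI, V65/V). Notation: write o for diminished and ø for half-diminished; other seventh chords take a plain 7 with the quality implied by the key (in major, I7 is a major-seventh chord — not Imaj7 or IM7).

ii7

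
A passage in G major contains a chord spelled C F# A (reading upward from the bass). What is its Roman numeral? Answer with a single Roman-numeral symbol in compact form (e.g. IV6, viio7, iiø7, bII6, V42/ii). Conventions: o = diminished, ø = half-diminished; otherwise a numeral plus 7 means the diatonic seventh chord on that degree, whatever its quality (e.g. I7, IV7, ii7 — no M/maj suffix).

The pitches F#-A-C form a diminished triad rooted on F#.
F# is scale degree 7 in G major, and a diminished triad on that degree is written viio.
With C in the bass the chord is in second inversion, so the figured bass is 64.

viio64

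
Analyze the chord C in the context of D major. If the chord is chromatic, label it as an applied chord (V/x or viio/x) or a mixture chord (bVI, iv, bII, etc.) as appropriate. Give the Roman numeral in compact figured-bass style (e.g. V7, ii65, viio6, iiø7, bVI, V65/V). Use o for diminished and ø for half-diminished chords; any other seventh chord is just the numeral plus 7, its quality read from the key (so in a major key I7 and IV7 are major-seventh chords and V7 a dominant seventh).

bVII

Stacked in thirds the chord is C-E-G: a major triad on C.
C is the lowered seventh degree of D major (diatonic 7 would be C#). This is a major triad on the lowered seventh degree (the subtonic), borrowed from the parallel minor.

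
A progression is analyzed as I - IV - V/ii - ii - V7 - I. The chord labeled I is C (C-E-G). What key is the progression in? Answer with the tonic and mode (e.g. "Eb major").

C major

I is given as C-E-G — a major triad with root C.
If C is scale degree 1 and the mode makes that degree carry a major triad, the tonic is C and the mode is major.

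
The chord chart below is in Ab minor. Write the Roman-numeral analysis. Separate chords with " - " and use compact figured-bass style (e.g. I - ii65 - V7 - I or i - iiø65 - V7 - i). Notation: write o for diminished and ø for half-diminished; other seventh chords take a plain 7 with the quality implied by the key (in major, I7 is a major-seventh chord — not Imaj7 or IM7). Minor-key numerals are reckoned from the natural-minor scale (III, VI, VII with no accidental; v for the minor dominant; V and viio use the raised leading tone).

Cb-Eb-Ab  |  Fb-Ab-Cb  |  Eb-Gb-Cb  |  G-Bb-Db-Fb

i6 - VI - III6 - viio7

Cb-Eb-Ab: minor triad on Ab = scale degree 1 → i6.
Fb-Ab-Cb: root Fb is the submediant; major triad there is VI.
Eb-Gb-Cb: root Cb is the mediant; major triad there is III6.
G-Bb-Db-Fb: root G is the leading tone; fully diminished seventh chord there is viio7.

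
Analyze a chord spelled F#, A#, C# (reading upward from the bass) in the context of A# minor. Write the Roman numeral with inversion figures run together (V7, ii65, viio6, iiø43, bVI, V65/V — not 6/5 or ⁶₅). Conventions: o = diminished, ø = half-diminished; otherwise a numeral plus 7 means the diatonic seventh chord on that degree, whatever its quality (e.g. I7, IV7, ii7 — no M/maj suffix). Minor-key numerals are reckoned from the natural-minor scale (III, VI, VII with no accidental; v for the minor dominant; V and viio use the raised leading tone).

VI

Stacked in thirds the chord is F#-A#-C#: a major triad on F#.
F# is scale degree 6 in A# minor, and a major triad on that degree is written VI.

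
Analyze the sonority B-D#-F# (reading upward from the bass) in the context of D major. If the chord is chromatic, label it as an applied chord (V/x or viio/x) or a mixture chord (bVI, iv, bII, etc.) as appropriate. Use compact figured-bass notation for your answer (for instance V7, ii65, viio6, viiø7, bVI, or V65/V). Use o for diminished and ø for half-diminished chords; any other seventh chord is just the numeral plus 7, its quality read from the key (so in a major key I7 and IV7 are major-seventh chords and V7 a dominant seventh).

V/ii

Stacked in thirds the chord is B-D#-F#: a major triad on B.
B is not a diatonic chord root with this quality in D major, but it lies a perfect fifth above E (ii), so the chord functions as an applied dominant of ii.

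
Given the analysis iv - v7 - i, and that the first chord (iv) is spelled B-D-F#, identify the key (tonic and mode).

The anchor chord is a minor triad on B, labeled iv.
Counting down 3 scale steps from B places the tonic on F#; a minor triad on degree 4 is diatonic only in minor.

F# minor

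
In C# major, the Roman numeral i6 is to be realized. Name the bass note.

i in C# major has root C#; the chord is C#-E-G#.
The figure 6 means first inversion — the third is in the bass.

E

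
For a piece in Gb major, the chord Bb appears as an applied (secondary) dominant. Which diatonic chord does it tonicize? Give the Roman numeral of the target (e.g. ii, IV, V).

The chord is a major triad on Bb.
A dominant resolves down a perfect fifth: Bb → Eb. In Gb major, Eb is scale degree 6, i.e. vi.

vi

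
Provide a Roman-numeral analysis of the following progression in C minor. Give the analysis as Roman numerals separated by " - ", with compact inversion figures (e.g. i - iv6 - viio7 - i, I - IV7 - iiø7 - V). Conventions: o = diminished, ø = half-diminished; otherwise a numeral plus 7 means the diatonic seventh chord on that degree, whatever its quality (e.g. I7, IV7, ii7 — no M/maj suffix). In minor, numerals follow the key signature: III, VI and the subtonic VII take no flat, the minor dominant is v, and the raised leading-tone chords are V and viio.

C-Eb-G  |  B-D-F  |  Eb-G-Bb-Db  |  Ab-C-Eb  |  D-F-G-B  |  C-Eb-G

C-Eb-G: minor triad on C = scale degree 1 → i.
B-D-F: diminished triad on B = scale degree 7 → viio.
Eb-G-Bb-Db: a dominant seventh chord on Eb, the applied dominant of VI → V7/VI.
Ab-C-Eb: root Ab is the submediant; major triad there is VI.
D-F-G-B: dominant seventh chord on G = scale degree 5 → V43.
C-Eb-G: minor triad on C = scale degree 1 → i.

i - viio - V7/VI - VI - V43 - i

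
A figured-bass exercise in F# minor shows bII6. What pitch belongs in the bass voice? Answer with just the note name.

B

bII in F# minor has root G; the chord is G-B-D.
The figure 6 means first inversion — the third is in the bass.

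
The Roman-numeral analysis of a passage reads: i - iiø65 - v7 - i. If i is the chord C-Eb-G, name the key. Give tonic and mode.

C minor

The anchor chord is a minor triad on C, labeled i.
If C is scale degree 1 and the mode makes that degree carry a minor triad, the tonic is C and the mode is minor.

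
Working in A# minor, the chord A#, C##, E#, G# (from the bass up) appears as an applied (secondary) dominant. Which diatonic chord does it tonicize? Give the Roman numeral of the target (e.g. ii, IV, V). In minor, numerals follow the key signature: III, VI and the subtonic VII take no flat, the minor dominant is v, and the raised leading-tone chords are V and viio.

The chord is a dominant seventh chord on A#.
A dominant resolves down a perfect fifth: A# → D#. In A# minor, D# is scale degree 4, i.e. iv.

iv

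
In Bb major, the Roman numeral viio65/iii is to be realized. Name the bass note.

E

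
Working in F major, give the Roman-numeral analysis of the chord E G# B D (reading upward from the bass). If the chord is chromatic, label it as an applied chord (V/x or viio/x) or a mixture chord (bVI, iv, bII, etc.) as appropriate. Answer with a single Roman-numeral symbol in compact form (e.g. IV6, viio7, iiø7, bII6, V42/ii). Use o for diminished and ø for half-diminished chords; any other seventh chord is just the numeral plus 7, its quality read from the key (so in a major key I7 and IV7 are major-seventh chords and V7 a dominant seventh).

V7/iii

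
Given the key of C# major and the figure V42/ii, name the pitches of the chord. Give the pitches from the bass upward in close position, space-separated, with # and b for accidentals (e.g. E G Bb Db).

G# A# C## E#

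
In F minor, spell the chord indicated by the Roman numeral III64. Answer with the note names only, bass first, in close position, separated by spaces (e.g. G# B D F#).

In F minor, scale degree 3 is Ab, and the diatonic chord built there is a major triad.
Stacking thirds from Ab gives Ab-C-Eb.
With the 64 figure the chord is in second inversion; from the bass Eb upward in close position it reads Eb-Ab-C.

Eb Ab C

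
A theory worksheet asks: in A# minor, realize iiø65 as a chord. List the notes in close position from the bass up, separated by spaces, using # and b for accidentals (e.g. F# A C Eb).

D# F# A# B#

In A# minor, scale degree 2 is B#, and the diatonic chord built there is a half-diminished seventh chord.
That chord is spelled B#-D#-F#-A#.
With the 65 figure the chord is in first inversion; from the bass D# upward in close position it reads D#-F#-A#-B#.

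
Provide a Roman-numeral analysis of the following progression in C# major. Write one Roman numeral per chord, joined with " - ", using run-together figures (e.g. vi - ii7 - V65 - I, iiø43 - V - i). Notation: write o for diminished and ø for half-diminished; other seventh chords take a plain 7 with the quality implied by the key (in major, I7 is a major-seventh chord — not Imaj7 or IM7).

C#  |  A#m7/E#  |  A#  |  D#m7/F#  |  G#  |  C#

I - vi43 - V/ii - ii65 - V - I

C#: major triad on C# = scale degree 1 → I.
A#m7/E#: root A# is the submediant; minor seventh chord there is vi43.
A# is the secondary dominant of ii (major triad on A#): V/ii.
D#m7/F#: root D# is the supertonic; minor seventh chord there is ii65.
G# has root G#, degree 5 in C# major, so V.
C#: root C# is the tonic; major triad there is I.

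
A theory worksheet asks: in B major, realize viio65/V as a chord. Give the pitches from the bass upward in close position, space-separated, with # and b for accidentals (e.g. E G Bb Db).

The slash marks an applied leading-tone chord: viio of V. In B major, V is F#, so the leading tone to it is E#, a half step below.
Building a fully diminished seventh chord on E# gives E#-G#-B-D.
With the 65 figure the chord is in first inversion; from the bass G# upward in close position it reads G#-B-D-E#.

G# B D E#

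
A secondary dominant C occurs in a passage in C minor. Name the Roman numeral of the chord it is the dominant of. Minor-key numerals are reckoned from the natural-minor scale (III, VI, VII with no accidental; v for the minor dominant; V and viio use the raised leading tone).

iv

The chord is a major triad on C.
A dominant resolves down a perfect fifth: C → F. In C minor, F is scale degree 4, i.e. iv.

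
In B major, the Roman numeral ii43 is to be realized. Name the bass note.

ii in B major has root C#; the chord is C#-E-G#-B.
The figure 43 means second inversion — the fifth is in the bass.

G#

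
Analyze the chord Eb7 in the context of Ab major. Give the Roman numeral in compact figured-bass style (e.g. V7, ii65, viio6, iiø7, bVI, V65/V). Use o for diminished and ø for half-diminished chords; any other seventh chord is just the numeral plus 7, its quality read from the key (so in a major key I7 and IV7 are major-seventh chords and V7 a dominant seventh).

V7

The pitches Eb-G-Bb-Db form a dominant seventh chord rooted on Eb.
Eb is scale degree 5 in Ab major, and a dominant seventh chord on that degree is written V7.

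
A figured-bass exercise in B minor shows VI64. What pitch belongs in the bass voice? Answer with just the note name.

VI in B minor has root G; the chord is G-B-D.
The figure 64 means second inversion — the fifth is in the bass.

D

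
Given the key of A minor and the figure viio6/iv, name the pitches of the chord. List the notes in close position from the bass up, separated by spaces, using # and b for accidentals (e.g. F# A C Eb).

E G C#

The slash marks an applied leading-tone chord: viio of iv. In A minor, iv is D, so the leading tone to it is C#, a half step below.
Building a diminished triad on C# gives C#-E-G.
With the 6 figure the chord is in first inversion; from the bass E upward in close position it reads E-G-C#.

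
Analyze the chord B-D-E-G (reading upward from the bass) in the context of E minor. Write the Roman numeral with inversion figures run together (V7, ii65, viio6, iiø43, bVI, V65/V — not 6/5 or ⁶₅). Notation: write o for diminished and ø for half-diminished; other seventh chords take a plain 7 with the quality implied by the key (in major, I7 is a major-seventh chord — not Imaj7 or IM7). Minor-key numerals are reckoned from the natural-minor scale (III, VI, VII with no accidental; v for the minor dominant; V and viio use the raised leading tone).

i43

The pitches E-G-B-D form a minor seventh chord rooted on E.
E is scale degree 1 in E minor, and a minor seventh chord on that degree is written i7.
With B in the bass the chord is in second inversion, so the figured bass is 43.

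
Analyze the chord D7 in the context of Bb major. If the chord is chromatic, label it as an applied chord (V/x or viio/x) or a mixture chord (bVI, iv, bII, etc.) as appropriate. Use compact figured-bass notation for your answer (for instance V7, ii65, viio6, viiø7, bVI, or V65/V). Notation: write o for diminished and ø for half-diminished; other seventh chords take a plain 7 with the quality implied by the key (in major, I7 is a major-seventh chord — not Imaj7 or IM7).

V7/vi

The pitches D-F#-A-C form a dominant seventh chord rooted on D.
D is not a diatonic chord root with this quality in Bb major, but it lies a perfect fifth above G (vi), so the chord functions as an applied dominant of vi.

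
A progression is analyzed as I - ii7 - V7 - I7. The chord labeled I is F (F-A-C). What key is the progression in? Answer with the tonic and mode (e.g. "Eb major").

F major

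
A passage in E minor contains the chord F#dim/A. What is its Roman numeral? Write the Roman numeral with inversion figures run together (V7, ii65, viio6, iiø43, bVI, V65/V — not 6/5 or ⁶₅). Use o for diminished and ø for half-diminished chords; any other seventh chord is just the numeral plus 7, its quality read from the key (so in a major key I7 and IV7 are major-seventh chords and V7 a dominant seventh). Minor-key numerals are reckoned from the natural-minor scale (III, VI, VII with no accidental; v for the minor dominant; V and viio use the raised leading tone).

iio6

Stacked in thirds the chord is F#-A-C: a diminished triad on F#.
F# is scale degree 2 in E minor, and a diminished triad on that degree is written iio.
With A in the bass the chord is in first inversion, so the figured bass is 6.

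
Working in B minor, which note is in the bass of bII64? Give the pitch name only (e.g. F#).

bII in B minor has root C; the chord is C-E-G.
The figure 64 means second inversion — the fifth is in the bass.

G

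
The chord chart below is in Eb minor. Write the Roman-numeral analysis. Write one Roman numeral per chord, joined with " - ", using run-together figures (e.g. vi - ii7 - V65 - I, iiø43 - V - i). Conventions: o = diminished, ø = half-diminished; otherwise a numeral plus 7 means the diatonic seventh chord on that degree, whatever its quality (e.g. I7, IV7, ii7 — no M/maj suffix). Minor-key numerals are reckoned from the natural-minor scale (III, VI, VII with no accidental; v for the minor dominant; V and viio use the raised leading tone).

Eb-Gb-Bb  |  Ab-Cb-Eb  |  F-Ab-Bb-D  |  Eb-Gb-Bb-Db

i - iv - V43 - i7

Eb-Gb-Bb has root Eb, degree 1 in Eb minor, so i.
Ab-Cb-Eb has root Ab, degree 4 in Eb minor, so iv.
F-Ab-Bb-D has root Bb, degree 5 in Eb minor, so V43.
Eb-Gb-Bb-Db has root Eb, degree 1 in Eb minor, so i7.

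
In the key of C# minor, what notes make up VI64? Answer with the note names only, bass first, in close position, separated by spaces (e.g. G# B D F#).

E A C#

In C# minor, the sixth degree is A, and the diatonic chord built there is a major triad.
Stacking thirds from A gives A-C#-E.
With the 64 figure the chord is in second inversion; from the bass E upward in close position it reads E-A-C#.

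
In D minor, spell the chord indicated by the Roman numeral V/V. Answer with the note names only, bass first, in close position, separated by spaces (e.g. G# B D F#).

The slash means an applied dominant: we want the dominant of V. In D minor, V is A major, and its dominant is built on E.
Building a major triad on E gives E-G#-B.

E G# B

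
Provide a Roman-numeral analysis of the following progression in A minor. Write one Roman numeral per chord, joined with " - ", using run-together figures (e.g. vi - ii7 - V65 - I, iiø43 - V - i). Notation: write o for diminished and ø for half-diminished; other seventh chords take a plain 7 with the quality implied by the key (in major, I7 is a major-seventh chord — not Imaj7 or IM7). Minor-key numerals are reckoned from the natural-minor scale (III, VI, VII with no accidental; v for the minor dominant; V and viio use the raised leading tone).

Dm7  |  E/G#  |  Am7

iv7 - V6 - i7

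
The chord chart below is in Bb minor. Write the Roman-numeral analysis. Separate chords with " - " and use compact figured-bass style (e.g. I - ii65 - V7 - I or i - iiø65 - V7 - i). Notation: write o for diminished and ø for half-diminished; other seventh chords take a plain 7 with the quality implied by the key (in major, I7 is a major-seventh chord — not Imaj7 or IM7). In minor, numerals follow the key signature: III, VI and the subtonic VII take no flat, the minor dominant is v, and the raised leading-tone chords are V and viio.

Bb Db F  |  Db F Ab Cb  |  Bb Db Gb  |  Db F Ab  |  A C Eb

i - V7/VI - VI6 - III - viio

Bb-Db-F: root Bb is the tonic; minor triad there is i.
Db-F-Ab-Cb: a dominant seventh chord on Db, the applied dominant of VI → V7/VI.
Bb-Db-Gb: major triad on Gb = scale degree 6 → VI6.
Db-F-Ab has root Db, degree 3 in Bb minor, so III.
A-C-Eb: root A is the leading tone; diminished triad there is viio.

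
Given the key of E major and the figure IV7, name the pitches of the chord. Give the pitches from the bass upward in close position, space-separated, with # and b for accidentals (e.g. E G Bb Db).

In E major, the subdominant is A, and the diatonic chord built there is a major seventh chord.
That chord is spelled A-C#-E-G#.

A C# E G#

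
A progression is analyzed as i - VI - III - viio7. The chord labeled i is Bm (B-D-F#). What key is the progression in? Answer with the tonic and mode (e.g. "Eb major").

B minor

The chord Bm is a minor triad rooted on B; its label is i.
If B is scale degree 1 and the mode makes that degree carry a minor triad, the tonic is B and the mode is minor.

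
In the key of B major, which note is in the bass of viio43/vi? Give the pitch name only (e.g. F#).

C#

The applied chord viio43/vi is rooted on F##: F##-A#-C#-E.
The figure 43 means second inversion — the fifth is in the bass.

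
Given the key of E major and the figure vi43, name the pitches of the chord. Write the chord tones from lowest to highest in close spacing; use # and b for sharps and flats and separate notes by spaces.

In E major, the submediant is C#, and the diatonic chord built there is a minor seventh chord.
Stacking thirds from C# gives C#-E-G#-B.
With the 43 figure the chord is in second inversion; from the bass G# upward in close position it reads G#-B-C#-E.

G# B C# E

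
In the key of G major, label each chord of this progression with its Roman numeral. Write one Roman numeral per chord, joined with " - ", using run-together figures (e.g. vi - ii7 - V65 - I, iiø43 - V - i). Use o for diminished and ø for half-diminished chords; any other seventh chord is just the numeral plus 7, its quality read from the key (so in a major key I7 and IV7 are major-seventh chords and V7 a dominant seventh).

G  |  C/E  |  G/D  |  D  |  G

G has root G, degree 1 in G major, so I.
C/E: major triad on C = scale degree 4 → IV6.
G/D: root G is the tonic; major triad there is I64.
D has root D, degree 5 in G major, so V.
G: major triad on G = scale degree 1 → I.

I - IV6 - I64 - V - I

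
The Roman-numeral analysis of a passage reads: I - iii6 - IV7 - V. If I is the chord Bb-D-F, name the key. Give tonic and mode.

I is given as Bb-D-F — a major triad with root Bb.
If Bb is scale degree 1 and the mode makes that degree carry a major triad, the tonic is Bb and the mode is major.

Bb major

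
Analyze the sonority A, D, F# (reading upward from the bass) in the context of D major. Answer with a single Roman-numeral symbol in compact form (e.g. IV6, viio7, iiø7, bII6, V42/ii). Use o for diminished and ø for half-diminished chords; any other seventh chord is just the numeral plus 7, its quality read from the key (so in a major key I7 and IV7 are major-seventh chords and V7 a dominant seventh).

I64

Stacked in thirds the chord is D-F#-A: a major triad on D.
D is scale degree 1 in D major, and a major triad on that degree is written I.
With A in the bass the chord is in second inversion, so the figured bass is 64.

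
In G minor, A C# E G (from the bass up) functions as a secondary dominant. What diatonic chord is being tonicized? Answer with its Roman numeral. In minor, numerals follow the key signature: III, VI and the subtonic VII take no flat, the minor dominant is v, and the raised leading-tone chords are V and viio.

V

The chord is a dominant seventh chord on A.
A dominant resolves down a perfect fifth: A → D. In G minor, D is scale degree 5, i.e. V.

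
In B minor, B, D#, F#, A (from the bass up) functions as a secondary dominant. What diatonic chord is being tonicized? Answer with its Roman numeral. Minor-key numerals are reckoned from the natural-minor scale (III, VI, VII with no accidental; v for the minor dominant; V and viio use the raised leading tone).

iv

The chord is a dominant seventh chord on B.
A dominant resolves down a perfect fifth: B → E. In B minor, E is scale degree 4, i.e. iv.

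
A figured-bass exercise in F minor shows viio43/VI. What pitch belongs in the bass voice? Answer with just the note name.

The applied chord viio43/VI is rooted on C: C-Eb-Gb-Bbb.
The figure 43 means second inversion — the fifth is in the bass.

Gb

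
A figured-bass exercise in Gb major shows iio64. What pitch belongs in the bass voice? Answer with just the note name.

iio in Gb major has root Ab; the chord is Ab-Cb-Ebb.
The figure 64 means second inversion — the fifth is in the bass.

Ebb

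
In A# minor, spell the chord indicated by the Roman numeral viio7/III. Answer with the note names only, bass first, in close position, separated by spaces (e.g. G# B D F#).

B# D# F# A

The slash marks an applied leading-tone chord: viio of III. In A# minor, III is C#, so the leading tone to it is B#, a half step below.
Building a fully diminished seventh chord on B# gives B#-D#-F#-A.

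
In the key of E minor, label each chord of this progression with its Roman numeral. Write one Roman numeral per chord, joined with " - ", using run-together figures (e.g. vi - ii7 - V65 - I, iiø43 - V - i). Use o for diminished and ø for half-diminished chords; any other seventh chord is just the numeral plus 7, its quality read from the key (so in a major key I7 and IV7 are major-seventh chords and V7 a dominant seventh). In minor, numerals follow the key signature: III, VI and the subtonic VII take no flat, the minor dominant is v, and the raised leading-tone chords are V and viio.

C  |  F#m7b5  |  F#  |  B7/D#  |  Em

VI - iiø7 - V/V - V65 - i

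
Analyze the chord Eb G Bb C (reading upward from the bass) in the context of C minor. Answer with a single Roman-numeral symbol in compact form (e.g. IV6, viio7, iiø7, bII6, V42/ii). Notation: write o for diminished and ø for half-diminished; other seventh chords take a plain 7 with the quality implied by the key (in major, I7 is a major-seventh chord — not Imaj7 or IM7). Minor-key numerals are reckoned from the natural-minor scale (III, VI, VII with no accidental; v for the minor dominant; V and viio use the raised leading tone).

i65

Stacked in thirds the chord is C-Eb-G-Bb: a minor seventh chord on C.
In C minor, C is the tonic; the diatonic minor seventh chord there is i7.
With Eb in the bass the chord is in first inversion, so the figured bass is 65.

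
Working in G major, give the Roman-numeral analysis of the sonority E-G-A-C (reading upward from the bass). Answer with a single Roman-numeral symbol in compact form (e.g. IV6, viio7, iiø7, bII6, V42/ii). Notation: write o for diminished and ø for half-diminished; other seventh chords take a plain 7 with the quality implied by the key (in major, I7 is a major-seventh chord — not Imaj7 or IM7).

The pitches A-C-E-G form a minor seventh chord rooted on A.
In G major, A is the supertonic; the diatonic minor seventh chord there is ii7.
With E in the bass the chord is in second inversion, so the figured bass is 43.

ii43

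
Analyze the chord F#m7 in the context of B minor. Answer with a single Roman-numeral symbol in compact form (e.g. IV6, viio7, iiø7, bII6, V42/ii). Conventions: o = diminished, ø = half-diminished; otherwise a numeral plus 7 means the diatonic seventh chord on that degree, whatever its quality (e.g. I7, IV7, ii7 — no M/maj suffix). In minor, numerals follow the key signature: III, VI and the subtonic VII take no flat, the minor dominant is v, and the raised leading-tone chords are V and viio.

v7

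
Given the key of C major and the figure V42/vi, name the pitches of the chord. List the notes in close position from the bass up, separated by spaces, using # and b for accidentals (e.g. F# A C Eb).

D E G# B

V42/vi is a secondary dominant — the dominant seventh of vi. vi in C major is A, so the applied chord's root is E, a perfect fifth above.
Building a dominant seventh chord on E gives E-G#-B-D.
With the 42 figure the chord is in third inversion; from the bass D upward in close position it reads D-E-G#-B.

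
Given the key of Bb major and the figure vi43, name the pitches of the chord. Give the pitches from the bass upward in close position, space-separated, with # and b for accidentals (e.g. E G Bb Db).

The numeral's case and figure indicate a minor seventh chord. In Bb major its root, the submediant, is G.
That chord is spelled G-Bb-D-F.
With the 43 figure the chord is in second inversion; from the bass D upward in close position it reads D-F-G-Bb.

D F G Bb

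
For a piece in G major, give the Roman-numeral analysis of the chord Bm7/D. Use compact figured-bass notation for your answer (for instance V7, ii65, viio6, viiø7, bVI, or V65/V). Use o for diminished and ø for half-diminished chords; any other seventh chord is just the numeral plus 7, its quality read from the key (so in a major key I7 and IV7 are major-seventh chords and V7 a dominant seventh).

iii65

The pitches B-D-F#-A form a minor seventh chord rooted on B.
B is scale degree 3 in G major, and a minor seventh chord on that degree is written iii7.
With D in the bass the chord is in first inversion, so the figured bass is 65.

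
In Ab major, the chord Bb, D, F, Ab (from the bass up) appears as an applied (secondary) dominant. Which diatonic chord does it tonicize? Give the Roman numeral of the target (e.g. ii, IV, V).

V

The chord is a dominant seventh chord on Bb.
A dominant resolves down a perfect fifth: Bb → Eb. In Ab major, Eb is scale degree 5, i.e. V.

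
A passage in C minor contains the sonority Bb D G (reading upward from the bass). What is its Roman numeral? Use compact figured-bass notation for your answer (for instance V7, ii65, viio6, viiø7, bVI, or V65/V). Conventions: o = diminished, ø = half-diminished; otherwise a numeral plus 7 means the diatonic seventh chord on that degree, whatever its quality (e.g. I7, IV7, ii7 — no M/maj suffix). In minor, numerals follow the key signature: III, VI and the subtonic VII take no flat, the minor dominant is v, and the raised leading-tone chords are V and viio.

v6

Stacked in thirds the chord is G-Bb-D: a minor triad on G.
G is scale degree 5 in C minor, and a minor triad on that degree is written v.
With Bb in the bass the chord is in first inversion, so the figured bass is 6.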